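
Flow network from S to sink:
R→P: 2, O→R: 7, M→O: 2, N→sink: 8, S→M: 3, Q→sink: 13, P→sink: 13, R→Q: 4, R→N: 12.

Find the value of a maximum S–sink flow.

2

Augment S→M→O→R→Q→sink: bottleneck 2. Total 2.
No augmenting path remains in the residual graph.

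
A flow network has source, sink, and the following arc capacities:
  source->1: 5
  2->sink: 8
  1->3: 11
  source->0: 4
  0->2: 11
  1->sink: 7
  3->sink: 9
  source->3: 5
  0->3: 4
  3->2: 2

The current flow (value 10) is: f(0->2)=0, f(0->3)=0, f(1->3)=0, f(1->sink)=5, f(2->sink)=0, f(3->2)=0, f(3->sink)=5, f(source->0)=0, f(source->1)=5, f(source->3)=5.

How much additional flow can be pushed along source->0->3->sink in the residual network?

4

Residual capacities along the path: source->0: 4, 0->3: 4, 3->sink: 4.
Minimum is 4.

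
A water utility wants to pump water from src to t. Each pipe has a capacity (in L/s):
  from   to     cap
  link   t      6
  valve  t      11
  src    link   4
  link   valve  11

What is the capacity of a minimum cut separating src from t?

Max flow = 4 (via 1 augmenting path).
In the residual at optimum, the set reachable from src is {src}.
Cut edges: src→link (cap 4). Sum = 4.

4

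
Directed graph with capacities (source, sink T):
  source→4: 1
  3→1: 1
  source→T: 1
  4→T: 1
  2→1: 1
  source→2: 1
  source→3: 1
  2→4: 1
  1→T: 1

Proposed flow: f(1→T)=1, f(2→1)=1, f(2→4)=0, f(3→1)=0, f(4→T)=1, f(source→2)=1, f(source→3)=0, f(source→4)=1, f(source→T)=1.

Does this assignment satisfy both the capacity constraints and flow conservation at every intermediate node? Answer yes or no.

Yes

Every edge has 0 ≤ f(e) ≤ cap(e).
At each intermediate node, inflow equals outflow.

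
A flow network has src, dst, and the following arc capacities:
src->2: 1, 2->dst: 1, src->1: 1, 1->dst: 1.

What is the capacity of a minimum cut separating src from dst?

Max flow = 2 (via 2 augmenting paths).
In the residual at optimum, the set reachable from src is {src}.
Cut edges: src->2 (cap 1), src->1 (cap 1). Sum = 2.

2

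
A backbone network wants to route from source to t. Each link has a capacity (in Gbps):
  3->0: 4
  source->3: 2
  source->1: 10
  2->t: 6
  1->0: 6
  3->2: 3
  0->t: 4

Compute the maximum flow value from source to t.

6

Augment source->1->0->t: bottleneck 4. Total 4.
Augment source->3->2->t: bottleneck 2. Total 6.
No augmenting path remains in the residual graph.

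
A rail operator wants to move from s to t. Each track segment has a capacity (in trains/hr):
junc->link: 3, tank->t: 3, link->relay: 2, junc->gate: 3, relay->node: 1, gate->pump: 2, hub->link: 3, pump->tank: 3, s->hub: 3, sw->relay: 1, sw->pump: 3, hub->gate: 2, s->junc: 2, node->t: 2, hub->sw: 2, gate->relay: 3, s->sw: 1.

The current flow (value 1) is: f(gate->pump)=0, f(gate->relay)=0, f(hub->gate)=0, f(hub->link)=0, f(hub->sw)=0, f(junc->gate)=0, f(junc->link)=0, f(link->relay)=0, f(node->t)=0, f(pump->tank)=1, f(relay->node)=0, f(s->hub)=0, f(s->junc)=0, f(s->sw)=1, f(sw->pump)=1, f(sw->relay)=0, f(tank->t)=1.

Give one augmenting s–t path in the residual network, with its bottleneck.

Residual along s->junc->gate->pump->tank->t: s->junc: 2, junc->gate: 3, gate->pump: 2, pump->tank: 2, tank->t: 2.
Bottleneck = min = 2.

s->junc->gate->pump->tank->t, bottleneck 2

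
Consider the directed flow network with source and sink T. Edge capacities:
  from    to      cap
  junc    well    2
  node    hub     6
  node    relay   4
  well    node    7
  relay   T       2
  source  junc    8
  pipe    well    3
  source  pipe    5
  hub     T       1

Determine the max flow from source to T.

Augment source->junc->well->node->hub->T: bottleneck 1. Total 1.
Augment source->junc->well->node->relay->T: bottleneck 1. Total 2.
Augment source->pipe->well->node->relay->T: bottleneck 1. Total 3.
No augmenting path remains in the residual graph.

3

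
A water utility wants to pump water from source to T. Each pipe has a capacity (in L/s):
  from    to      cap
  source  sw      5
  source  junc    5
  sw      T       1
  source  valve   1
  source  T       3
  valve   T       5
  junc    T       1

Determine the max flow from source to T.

Augment source→T: bottleneck 3. Total 3.
Augment source→sw→T: bottleneck 1. Total 4.
Augment source→junc→T: bottleneck 1. Total 5.
Augment source→valve→T: bottleneck 1. Total 6.
No augmenting path remains in the residual graph.

6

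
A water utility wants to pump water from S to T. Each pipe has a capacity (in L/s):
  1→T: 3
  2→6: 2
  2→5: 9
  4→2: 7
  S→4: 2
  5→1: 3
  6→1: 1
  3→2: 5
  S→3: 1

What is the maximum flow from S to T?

Augment S→4→2→6→1→T: bottleneck 1. Total 1.
Augment S→4→2→5→1→T: bottleneck 1. Total 2.
Augment S→3→2→5→1→T: bottleneck 1. Total 3.
No augmenting path remains in the residual graph.

3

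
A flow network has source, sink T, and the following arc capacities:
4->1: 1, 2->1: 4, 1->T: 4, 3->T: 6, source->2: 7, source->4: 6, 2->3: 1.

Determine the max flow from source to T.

5

Augment source->2->3->T: bottleneck 1. Total 1.
Augment source->2->1->T: bottleneck 4. Total 5.
No augmenting path remains in the residual graph.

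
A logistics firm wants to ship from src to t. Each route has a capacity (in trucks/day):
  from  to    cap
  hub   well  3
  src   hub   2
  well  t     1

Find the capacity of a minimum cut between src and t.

Max flow = 1 (via 1 augmenting path).
In the residual at optimum, the set reachable from src is {hub, src, well}.
Cut edges: well->t (cap 1). Sum = 1.

1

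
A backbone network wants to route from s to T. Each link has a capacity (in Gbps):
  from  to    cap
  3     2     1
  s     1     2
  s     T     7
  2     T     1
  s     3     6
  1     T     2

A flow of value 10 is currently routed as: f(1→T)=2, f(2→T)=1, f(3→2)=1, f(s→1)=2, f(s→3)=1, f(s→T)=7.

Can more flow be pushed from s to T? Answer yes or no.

No

Residual reachable from s: {3, s}; T is not reachable.
Saturated cut: s→1, s→T, 3→2 with total capacity 10 = current flow value. Flow is maximum.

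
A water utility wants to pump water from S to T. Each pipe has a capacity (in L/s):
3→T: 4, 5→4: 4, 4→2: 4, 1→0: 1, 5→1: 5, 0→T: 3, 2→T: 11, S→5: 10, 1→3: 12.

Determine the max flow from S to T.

Augment S→5→1→3→T: bottleneck 4. Total 4.
Augment S→5→1→0→T: bottleneck 1. Total 5.
Augment S→5→4→2→T: bottleneck 4. Total 9.
No augmenting path remains in the residual graph.

9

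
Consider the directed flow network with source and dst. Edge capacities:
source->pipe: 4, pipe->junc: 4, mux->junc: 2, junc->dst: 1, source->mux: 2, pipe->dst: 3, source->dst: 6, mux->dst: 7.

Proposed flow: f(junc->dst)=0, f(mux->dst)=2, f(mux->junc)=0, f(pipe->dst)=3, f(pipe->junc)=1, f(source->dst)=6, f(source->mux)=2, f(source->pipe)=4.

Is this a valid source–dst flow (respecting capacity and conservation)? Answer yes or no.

No

Conservation fails at junc: inflow 1 ≠ outflow 0.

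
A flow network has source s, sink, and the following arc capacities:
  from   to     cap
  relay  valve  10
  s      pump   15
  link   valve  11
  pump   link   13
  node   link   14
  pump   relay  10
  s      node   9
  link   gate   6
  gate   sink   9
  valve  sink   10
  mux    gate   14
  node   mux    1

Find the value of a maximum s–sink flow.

Augment s->node->mux->gate->sink: bottleneck 1. Total 1.
Augment s->node->link->gate->sink: bottleneck 6. Total 7.
Augment s->node->link->valve->sink: bottleneck 2. Total 9.
Augment s->pump->link->valve->sink: bottleneck 8. Total 17.
No augmenting path remains in the residual graph.

17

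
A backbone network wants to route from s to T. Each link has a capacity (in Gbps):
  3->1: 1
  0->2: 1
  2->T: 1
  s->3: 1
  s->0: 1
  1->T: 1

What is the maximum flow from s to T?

Augment s->3->1->T: bottleneck 1. Total 1.
Augment s->0->2->T: bottleneck 1. Total 2.
No augmenting path remains in the residual graph.

2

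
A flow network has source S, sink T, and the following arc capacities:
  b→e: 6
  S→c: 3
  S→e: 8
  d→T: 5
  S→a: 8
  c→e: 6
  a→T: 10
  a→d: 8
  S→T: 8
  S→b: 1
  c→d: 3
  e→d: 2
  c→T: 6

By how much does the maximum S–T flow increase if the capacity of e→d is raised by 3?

Original max flow = 21.
After raising cap(e→d), augmenting paths through that edge carry 3 more units.
New max flow = 24. Increase = 3.

3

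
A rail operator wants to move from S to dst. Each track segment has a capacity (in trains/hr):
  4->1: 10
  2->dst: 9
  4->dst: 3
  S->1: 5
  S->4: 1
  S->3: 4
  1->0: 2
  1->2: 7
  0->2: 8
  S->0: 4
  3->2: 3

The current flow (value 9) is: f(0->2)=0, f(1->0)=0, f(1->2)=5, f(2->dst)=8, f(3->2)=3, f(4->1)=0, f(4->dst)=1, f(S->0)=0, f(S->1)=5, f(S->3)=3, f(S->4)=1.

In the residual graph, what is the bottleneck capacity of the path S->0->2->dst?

1

Residual capacities along the path: S->0: 4, 0->2: 8, 2->dst: 1.
Minimum is 1.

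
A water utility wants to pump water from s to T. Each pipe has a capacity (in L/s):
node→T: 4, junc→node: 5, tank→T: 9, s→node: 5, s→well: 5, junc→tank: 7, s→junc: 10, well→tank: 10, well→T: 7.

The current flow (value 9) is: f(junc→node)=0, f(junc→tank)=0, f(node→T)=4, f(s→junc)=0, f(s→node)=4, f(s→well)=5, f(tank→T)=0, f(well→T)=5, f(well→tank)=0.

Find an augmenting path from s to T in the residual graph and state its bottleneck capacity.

Residual along s→junc→tank→T: s→junc: 10, junc→tank: 7, tank→T: 9.
Bottleneck = min = 7.

s→junc→tank→T, bottleneck 7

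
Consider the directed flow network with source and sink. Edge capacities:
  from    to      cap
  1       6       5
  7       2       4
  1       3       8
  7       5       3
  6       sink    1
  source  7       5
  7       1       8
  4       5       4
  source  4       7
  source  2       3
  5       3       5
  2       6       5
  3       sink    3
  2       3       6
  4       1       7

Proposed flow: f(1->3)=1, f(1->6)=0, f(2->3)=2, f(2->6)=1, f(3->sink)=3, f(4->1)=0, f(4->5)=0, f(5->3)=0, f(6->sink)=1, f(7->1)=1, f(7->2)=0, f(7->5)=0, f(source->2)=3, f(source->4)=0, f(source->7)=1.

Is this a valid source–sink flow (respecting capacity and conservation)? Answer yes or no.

Yes

Every edge has 0 ≤ f(e) ≤ cap(e).
At each intermediate node, inflow equals outflow.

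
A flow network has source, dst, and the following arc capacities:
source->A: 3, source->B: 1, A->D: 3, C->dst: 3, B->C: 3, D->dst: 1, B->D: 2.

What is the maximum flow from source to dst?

2

Augment source->A->D->dst: bottleneck 1. Total 1.
Augment source->B->C->dst: bottleneck 1. Total 2.
No augmenting path remains in the residual graph.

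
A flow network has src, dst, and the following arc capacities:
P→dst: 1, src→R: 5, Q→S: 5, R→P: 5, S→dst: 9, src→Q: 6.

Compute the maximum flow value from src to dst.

6

Augment src→R→P→dst: bottleneck 1. Total 1.
Augment src→Q→S→dst: bottleneck 5. Total 6.
No augmenting path remains in the residual graph.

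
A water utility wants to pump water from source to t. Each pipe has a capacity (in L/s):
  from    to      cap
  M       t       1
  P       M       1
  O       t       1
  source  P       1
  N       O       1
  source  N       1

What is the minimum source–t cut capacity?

2

Max flow = 2 (via 2 augmenting paths).
In the residual at optimum, the set reachable from source is {source}.
Cut edges: source→P (cap 1), source→N (cap 1). Sum = 2.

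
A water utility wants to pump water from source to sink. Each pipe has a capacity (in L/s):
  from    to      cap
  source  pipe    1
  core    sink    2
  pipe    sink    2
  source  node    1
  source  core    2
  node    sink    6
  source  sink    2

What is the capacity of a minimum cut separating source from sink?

6

Max flow = 6 (via 4 augmenting paths).
In the residual at optimum, the set reachable from source is {source}.
Cut edges: source->pipe (cap 1), source->core (cap 2), source->node (cap 1), source->sink (cap 2). Sum = 6.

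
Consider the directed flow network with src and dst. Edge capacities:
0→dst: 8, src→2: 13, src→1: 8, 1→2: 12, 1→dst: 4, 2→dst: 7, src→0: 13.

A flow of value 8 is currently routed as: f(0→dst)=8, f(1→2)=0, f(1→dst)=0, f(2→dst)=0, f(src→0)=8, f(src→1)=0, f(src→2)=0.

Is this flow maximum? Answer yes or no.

Residual path src→1→dst has bottleneck 4 > 0.
Pushing 4 along it raises the flow to 12, so the given flow is not maximum.

No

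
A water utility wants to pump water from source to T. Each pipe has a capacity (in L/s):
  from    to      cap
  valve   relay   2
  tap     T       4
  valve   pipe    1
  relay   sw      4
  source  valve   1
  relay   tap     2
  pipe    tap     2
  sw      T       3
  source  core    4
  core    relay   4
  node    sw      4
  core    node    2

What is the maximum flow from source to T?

Augment source->valve->pipe->tap->T: bottleneck 1. Total 1.
Augment source->core->relay->tap->T: bottleneck 2. Total 3.
Augment source->core->relay->sw->T: bottleneck 2. Total 5.
No augmenting path remains in the residual graph.

5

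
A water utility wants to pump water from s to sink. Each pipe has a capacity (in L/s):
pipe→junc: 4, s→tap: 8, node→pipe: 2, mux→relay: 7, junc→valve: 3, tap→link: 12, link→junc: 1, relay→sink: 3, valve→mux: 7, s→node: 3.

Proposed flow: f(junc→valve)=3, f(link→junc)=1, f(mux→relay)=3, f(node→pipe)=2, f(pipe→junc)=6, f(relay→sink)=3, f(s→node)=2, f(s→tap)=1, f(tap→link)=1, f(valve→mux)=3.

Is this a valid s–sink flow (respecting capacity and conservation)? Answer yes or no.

Capacity violated on pipe→junc: flow 6 > capacity 4.

No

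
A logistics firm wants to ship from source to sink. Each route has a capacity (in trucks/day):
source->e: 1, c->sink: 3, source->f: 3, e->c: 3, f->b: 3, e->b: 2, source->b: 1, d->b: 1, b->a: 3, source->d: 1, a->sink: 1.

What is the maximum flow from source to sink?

2

Augment source->e->c->sink: bottleneck 1. Total 1.
Augment source->b->a->sink: bottleneck 1. Total 2.
No augmenting path remains in the residual graph.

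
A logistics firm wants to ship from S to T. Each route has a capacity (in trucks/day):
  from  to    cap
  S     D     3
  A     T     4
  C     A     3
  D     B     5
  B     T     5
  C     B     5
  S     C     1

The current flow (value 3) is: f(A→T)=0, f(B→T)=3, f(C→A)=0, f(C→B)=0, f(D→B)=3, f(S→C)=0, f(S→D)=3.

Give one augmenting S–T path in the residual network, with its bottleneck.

S→C→B→T, bottleneck 1

Residual along S→C→B→T: S→C: 1, C→B: 5, B→T: 2.
Bottleneck = min = 1.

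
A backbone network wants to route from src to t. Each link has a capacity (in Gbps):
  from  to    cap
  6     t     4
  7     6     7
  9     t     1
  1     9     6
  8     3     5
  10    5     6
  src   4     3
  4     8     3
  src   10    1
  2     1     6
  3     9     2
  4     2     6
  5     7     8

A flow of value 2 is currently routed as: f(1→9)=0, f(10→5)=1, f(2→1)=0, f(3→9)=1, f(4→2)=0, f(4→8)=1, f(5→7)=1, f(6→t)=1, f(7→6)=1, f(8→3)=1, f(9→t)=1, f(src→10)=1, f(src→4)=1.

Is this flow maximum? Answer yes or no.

Residual reachable from src: {1, 2, 3, 4, 8, 9, src}; t is not reachable.
Saturated cut: src→10, 9→t with total capacity 2 = current flow value. Flow is maximum.

Yes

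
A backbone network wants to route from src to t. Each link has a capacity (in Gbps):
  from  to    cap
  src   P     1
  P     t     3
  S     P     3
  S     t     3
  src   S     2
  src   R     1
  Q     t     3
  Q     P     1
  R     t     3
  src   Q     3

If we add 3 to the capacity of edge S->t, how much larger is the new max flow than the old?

0

Original max flow = 7.
Edge S->t does not cross the min cut (source side {src}), so extra capacity there cannot help.
New max flow = 7. Increase = 0.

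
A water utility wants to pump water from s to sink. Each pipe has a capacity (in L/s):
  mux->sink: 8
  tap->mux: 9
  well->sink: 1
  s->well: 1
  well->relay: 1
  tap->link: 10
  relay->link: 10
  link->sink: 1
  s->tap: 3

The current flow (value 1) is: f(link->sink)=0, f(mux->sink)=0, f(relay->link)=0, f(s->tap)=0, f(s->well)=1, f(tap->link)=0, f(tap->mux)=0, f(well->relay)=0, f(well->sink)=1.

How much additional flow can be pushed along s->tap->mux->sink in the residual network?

Residual capacities along the path: s->tap: 3, tap->mux: 9, mux->sink: 8.
Minimum is 3.

3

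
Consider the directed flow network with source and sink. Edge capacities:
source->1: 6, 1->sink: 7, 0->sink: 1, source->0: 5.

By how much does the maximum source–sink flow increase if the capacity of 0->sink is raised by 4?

Original max flow = 7.
After raising cap(0->sink), augmenting paths through that edge carry 4 more units.
New max flow = 11. Increase = 4.

4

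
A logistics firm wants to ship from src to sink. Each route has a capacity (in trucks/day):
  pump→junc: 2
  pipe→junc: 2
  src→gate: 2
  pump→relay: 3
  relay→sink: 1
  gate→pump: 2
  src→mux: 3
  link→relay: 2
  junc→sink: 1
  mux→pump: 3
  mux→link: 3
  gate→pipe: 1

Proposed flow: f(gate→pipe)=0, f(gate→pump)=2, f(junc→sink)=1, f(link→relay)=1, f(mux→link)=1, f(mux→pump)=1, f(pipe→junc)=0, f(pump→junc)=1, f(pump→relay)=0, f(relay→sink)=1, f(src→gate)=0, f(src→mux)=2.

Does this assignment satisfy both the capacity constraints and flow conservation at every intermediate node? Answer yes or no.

Conservation fails at gate: inflow 0 ≠ outflow 2.

No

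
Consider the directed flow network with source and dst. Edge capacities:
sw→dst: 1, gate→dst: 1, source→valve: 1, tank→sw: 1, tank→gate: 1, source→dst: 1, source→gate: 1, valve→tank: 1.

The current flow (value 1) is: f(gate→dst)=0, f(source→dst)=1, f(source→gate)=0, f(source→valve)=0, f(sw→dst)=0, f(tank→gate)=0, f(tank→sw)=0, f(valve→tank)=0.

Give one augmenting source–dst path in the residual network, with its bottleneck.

source→gate→dst, bottleneck 1

Residual along source→gate→dst: source→gate: 1, gate→dst: 1.
Bottleneck = min = 1.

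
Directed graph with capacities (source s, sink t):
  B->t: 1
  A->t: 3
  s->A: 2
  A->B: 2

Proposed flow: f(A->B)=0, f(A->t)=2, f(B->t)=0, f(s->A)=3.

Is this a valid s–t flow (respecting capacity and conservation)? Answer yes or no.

Capacity violated on s->A: flow 3 > capacity 2.

No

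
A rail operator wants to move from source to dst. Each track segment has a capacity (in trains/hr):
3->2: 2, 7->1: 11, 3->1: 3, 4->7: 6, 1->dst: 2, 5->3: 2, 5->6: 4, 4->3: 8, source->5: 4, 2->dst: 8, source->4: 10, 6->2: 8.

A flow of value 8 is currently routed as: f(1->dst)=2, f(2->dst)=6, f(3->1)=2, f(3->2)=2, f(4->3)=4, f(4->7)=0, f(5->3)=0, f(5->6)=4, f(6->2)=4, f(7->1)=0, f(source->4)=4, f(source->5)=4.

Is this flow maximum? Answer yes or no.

Residual reachable from source: {1, 3, 4, 7, source}; dst is not reachable.
Saturated cut: source->5, 3->2, 1->dst with total capacity 8 = current flow value. Flow is maximum.

Yes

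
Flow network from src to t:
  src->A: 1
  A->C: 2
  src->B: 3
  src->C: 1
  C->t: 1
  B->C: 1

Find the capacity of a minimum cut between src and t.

Max flow = 1 (via 1 augmenting path).
In the residual at optimum, the set reachable from src is {A, B, C, src}.
Cut edges: C->t (cap 1). Sum = 1.

1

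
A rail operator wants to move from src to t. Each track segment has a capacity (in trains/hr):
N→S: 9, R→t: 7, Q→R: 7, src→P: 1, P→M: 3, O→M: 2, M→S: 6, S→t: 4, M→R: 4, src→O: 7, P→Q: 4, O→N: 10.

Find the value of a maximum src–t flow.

Augment src→P→Q→R→t: bottleneck 1. Total 1.
Augment src→O→M→R→t: bottleneck 2. Total 3.
Augment src→O→N→S→t: bottleneck 4. Total 7.
No augmenting path remains in the residual graph.

7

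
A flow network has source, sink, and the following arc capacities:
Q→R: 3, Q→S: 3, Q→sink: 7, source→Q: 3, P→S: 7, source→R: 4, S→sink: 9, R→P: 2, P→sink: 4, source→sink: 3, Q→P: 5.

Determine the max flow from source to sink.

Augment source→sink: bottleneck 3. Total 3.
Augment source→Q→sink: bottleneck 3. Total 6.
Augment source→R→P→sink: bottleneck 2. Total 8.
No augmenting path remains in the residual graph.

8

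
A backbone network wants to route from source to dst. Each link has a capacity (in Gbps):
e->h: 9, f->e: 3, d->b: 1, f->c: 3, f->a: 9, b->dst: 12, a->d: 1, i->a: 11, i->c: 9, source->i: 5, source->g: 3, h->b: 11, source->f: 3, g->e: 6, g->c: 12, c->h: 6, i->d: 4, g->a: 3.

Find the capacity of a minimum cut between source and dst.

11

Max flow = 11 (via 5 augmenting paths).
In the residual at optimum, the set reachable from source is {source}.
Cut edges: source->f (cap 3), source->i (cap 5), source->g (cap 3). Sum = 11.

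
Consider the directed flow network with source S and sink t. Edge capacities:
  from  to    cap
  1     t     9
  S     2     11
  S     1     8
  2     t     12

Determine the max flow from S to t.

19

Augment S->1->t: bottleneck 8. Total 8.
Augment S->2->t: bottleneck 11. Total 19.
No augmenting path remains in the residual graph.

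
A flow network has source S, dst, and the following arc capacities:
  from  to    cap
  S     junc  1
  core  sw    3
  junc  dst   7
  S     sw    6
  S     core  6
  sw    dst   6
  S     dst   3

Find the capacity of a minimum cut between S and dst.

10

Max flow = 10 (via 3 augmenting paths).
In the residual at optimum, the set reachable from S is {S, core, sw}.
Cut edges: S->junc (cap 1), S->dst (cap 3), sw->dst (cap 6). Sum = 10.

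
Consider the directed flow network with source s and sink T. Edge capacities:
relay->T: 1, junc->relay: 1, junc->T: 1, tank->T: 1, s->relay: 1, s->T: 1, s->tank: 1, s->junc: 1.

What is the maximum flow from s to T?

4

Augment s->T: bottleneck 1. Total 1.
Augment s->junc->T: bottleneck 1. Total 2.
Augment s->tank->T: bottleneck 1. Total 3.
Augment s->relay->T: bottleneck 1. Total 4.
No augmenting path remains in the residual graph.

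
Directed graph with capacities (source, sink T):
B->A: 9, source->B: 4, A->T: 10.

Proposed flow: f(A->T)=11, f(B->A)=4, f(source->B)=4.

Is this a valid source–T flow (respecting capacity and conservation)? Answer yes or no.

No

Capacity violated on A->T: flow 11 > capacity 10.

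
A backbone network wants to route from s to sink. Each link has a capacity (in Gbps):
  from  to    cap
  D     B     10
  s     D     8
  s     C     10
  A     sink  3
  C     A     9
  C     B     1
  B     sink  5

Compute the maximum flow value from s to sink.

Augment s->C->A->sink: bottleneck 3. Total 3.
Augment s->C->B->sink: bottleneck 1. Total 4.
Augment s->D->B->sink: bottleneck 4. Total 8.
No augmenting path remains in the residual graph.

8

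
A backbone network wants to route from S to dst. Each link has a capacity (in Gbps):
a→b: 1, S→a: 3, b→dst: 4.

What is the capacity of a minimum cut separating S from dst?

1

Max flow = 1 (via 1 augmenting path).
In the residual at optimum, the set reachable from S is {S, a}.
Cut edges: a→b (cap 1). Sum = 1.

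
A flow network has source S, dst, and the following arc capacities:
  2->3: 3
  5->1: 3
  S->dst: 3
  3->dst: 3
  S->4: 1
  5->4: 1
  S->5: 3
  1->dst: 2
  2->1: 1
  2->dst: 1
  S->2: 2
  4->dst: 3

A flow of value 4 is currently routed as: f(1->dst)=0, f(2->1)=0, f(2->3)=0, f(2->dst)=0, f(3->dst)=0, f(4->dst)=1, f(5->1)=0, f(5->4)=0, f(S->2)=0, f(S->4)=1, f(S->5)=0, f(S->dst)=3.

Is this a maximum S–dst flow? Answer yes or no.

No

Residual path S->2->dst has bottleneck 1 > 0.
Pushing 1 along it raises the flow to 5, so the given flow is not maximum.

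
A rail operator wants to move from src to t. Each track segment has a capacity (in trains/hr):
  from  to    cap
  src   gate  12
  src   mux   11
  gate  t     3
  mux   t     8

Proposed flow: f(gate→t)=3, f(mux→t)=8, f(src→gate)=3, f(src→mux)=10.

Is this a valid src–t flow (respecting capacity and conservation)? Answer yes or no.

Conservation fails at mux: inflow 10 ≠ outflow 8.

No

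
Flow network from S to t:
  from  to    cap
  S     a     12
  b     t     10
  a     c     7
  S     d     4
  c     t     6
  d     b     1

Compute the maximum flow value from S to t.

Augment S->a->c->t: bottleneck 6. Total 6.
Augment S->d->b->t: bottleneck 1. Total 7.
No augmenting path remains in the residual graph.

7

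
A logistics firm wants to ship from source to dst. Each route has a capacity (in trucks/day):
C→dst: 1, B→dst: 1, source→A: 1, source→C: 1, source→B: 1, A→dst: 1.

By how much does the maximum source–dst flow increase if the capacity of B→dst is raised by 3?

0

Original max flow = 3.
Edge B→dst does not cross the min cut (source side {source}), so extra capacity there cannot help.
New max flow = 3. Increase = 0.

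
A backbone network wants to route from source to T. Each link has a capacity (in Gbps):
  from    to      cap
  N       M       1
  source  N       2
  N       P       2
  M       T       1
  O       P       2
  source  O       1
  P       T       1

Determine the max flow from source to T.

2

Augment source->O->P->T: bottleneck 1. Total 1.
Augment source->N->M->T: bottleneck 1. Total 2.
No augmenting path remains in the residual graph.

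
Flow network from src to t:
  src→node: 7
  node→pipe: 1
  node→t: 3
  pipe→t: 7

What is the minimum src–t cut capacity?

Max flow = 4 (via 2 augmenting paths).
In the residual at optimum, the set reachable from src is {node, src}.
Cut edges: node→pipe (cap 1), node→t (cap 3). Sum = 4.

4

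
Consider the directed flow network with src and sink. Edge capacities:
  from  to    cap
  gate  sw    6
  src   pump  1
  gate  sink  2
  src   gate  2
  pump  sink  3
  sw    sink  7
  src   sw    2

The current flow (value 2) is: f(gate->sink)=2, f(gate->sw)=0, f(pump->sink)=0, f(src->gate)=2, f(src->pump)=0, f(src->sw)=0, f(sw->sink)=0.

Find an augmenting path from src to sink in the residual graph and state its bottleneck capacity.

src->pump->sink, bottleneck 1

Residual along src->pump->sink: src->pump: 1, pump->sink: 3.
Bottleneck = min = 1.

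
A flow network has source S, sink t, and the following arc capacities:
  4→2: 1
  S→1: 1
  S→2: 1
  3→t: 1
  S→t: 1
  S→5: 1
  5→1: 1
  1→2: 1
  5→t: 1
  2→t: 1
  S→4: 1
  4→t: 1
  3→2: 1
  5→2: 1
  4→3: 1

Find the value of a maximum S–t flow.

4

Augment S→t: bottleneck 1. Total 1.
Augment S→4→t: bottleneck 1. Total 2.
Augment S→5→t: bottleneck 1. Total 3.
Augment S→2→t: bottleneck 1. Total 4.
No augmenting path remains in the residual graph.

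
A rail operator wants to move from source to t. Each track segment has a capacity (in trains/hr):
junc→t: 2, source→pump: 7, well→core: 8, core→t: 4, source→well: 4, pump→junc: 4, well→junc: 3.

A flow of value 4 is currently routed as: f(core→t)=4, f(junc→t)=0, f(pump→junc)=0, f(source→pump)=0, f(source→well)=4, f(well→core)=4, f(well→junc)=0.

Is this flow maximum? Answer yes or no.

Residual path source→pump→junc→t has bottleneck 2 > 0.
Pushing 2 along it raises the flow to 6, so the given flow is not maximum.

No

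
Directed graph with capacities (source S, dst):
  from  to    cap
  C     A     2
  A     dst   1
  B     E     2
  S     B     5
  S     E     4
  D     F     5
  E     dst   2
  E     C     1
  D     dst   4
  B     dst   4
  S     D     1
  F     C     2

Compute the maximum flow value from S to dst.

8

Augment S->B->dst: bottleneck 4. Total 4.
Augment S->E->dst: bottleneck 2. Total 6.
Augment S->D->dst: bottleneck 1. Total 7.
Augment S->E->C->A->dst: bottleneck 1. Total 8.
No augmenting path remains in the residual graph.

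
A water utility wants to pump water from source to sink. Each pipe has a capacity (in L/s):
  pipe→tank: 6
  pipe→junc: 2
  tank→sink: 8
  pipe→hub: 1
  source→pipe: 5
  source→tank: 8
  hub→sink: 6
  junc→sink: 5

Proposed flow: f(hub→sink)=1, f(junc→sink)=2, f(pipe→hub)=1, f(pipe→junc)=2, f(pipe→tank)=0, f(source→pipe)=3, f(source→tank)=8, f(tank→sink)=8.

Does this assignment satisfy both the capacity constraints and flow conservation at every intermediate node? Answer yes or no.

Every edge has 0 ≤ f(e) ≤ cap(e).
At each intermediate node, inflow equals outflow.

Yes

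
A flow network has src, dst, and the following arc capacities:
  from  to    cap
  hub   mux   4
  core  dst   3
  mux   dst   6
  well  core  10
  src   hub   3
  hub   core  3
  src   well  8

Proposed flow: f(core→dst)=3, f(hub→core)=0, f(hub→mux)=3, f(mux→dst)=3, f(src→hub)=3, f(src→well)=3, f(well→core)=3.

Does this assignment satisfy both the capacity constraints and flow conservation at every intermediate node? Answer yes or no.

Yes

Every edge has 0 ≤ f(e) ≤ cap(e).
At each intermediate node, inflow equals outflow.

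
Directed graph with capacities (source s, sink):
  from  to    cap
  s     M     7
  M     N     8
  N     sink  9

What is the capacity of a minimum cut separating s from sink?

7

Max flow = 7 (via 1 augmenting path).
In the residual at optimum, the set reachable from s is {s}.
Cut edges: s->M (cap 7). Sum = 7.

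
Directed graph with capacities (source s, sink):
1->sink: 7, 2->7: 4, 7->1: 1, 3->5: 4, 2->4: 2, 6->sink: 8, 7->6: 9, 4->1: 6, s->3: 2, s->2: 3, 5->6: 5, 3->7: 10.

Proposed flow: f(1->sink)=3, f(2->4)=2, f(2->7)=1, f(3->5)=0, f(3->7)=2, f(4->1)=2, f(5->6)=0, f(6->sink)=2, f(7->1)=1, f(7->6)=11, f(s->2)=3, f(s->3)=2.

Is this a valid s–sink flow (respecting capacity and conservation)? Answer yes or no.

No

Capacity violated on 7->6: flow 11 > capacity 9.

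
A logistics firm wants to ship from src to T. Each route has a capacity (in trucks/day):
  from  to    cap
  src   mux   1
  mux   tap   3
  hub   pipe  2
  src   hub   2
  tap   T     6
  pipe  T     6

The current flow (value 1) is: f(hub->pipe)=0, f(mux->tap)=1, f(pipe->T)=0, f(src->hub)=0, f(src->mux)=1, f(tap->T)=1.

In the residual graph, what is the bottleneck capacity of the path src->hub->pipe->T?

Residual capacities along the path: src->hub: 2, hub->pipe: 2, pipe->T: 6.
Minimum is 2.

2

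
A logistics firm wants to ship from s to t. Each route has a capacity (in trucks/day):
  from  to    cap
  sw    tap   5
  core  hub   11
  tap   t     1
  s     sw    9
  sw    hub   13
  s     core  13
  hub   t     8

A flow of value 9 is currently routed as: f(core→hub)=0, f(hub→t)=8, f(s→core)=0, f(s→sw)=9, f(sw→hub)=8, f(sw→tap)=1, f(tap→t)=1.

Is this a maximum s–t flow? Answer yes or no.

Residual reachable from s: {core, hub, s, sw, tap}; t is not reachable.
Saturated cut: tap→t, hub→t with total capacity 9 = current flow value. Flow is maximum.

Yes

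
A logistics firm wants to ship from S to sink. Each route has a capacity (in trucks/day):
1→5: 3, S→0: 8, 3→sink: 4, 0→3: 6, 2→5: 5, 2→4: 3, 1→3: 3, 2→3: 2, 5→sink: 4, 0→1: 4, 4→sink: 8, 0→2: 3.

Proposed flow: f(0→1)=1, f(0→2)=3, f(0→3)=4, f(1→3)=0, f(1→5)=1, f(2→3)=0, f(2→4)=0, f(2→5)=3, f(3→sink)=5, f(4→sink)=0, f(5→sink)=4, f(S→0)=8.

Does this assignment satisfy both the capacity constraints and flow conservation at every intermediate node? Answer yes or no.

No

Capacity violated on 3→sink: flow 5 > capacity 4.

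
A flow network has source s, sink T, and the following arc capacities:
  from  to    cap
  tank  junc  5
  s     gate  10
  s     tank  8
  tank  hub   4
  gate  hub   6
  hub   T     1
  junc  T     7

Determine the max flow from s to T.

Augment s->gate->hub->T: bottleneck 1. Total 1.
Augment s->tank->junc->T: bottleneck 5. Total 6.
No augmenting path remains in the residual graph.

6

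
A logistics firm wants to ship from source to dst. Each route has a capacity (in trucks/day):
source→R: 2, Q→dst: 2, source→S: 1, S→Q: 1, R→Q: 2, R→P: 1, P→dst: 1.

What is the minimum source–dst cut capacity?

Max flow = 3 (via 3 augmenting paths).
In the residual at optimum, the set reachable from source is {source}.
Cut edges: source→S (cap 1), source→R (cap 2). Sum = 3.

3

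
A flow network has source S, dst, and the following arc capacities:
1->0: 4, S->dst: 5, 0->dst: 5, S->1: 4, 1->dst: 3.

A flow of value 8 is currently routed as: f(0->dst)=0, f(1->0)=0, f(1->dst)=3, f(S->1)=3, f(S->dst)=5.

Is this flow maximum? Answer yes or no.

No

Residual path S->1->0->dst has bottleneck 1 > 0.
Pushing 1 along it raises the flow to 9, so the given flow is not maximum.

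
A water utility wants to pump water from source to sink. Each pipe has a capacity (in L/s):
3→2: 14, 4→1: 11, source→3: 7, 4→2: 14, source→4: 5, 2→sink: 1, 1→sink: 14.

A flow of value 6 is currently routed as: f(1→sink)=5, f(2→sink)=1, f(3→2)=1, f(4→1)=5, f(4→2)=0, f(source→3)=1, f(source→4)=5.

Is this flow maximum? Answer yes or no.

Yes

Residual reachable from source: {2, 3, source}; sink is not reachable.
Saturated cut: source→4, 2→sink with total capacity 6 = current flow value. Flow is maximum.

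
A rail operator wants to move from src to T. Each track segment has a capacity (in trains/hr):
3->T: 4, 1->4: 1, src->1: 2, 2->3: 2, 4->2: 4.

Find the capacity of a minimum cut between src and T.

1

Max flow = 1 (via 1 augmenting path).
In the residual at optimum, the set reachable from src is {1, src}.
Cut edges: 1->4 (cap 1). Sum = 1.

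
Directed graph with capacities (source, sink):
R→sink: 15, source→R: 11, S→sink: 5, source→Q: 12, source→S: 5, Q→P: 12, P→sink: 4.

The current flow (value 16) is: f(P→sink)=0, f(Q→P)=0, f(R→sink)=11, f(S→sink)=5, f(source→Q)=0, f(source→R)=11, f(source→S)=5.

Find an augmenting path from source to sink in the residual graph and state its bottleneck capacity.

Residual along source→Q→P→sink: source→Q: 12, Q→P: 12, P→sink: 4.
Bottleneck = min = 4.

source→Q→P→sink, bottleneck 4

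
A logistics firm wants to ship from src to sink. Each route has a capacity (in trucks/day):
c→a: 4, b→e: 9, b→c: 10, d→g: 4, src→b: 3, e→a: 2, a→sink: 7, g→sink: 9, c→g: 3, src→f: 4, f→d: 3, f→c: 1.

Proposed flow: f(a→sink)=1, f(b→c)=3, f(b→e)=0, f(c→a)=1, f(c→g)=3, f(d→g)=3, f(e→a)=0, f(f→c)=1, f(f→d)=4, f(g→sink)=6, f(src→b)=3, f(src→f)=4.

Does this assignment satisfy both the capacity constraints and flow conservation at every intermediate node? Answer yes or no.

No

Capacity violated on f→d: flow 4 > capacity 3.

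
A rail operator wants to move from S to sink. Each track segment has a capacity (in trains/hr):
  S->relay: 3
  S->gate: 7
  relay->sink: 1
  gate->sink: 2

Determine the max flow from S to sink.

Augment S->gate->sink: bottleneck 2. Total 2.
Augment S->relay->sink: bottleneck 1. Total 3.
No augmenting path remains in the residual graph.

3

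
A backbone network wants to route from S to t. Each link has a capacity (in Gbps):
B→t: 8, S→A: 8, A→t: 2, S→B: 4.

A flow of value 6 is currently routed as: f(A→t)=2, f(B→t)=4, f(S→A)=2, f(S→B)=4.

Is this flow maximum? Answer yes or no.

Yes

Residual reachable from S: {A, S}; t is not reachable.
Saturated cut: S→B, A→t with total capacity 6 = current flow value. Flow is maximum.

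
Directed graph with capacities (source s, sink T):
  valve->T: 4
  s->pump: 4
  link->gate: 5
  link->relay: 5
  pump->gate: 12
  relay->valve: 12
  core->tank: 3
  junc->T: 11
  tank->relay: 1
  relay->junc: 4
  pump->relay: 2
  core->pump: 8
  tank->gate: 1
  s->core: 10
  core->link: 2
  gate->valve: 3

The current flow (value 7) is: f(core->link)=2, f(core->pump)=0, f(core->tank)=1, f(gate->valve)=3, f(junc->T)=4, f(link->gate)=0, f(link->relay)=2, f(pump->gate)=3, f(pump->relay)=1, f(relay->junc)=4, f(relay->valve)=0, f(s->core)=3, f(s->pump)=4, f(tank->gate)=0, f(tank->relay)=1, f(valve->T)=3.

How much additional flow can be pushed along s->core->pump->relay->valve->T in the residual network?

1

Residual capacities along the path: s->core: 7, core->pump: 8, pump->relay: 1, relay->valve: 12, valve->T: 1.
Minimum is 1.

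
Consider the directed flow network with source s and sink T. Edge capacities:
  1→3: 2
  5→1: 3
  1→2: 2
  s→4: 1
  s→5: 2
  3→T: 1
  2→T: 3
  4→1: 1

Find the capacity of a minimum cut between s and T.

3

Max flow = 3 (via 3 augmenting paths).
In the residual at optimum, the set reachable from s is {s}.
Cut edges: s→5 (cap 2), s→4 (cap 1). Sum = 3.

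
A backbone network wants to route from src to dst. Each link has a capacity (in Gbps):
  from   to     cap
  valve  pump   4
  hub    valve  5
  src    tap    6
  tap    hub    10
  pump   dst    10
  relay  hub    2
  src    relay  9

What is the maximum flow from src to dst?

4

Augment src→tap→hub→valve→pump→dst: bottleneck 4. Total 4.
No augmenting path remains in the residual graph.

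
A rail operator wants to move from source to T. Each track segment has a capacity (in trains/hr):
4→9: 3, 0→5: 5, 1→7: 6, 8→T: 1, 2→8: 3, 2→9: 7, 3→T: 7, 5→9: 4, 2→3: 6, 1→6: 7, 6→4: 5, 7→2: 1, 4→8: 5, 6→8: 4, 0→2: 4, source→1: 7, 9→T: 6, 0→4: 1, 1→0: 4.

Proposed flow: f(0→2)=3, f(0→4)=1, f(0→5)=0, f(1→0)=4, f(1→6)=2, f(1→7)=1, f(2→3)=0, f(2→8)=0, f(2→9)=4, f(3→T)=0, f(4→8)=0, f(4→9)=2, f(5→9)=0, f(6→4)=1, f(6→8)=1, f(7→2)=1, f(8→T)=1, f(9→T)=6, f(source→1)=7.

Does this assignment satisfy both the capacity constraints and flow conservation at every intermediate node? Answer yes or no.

Yes

Every edge has 0 ≤ f(e) ≤ cap(e).
At each intermediate node, inflow equals outflow.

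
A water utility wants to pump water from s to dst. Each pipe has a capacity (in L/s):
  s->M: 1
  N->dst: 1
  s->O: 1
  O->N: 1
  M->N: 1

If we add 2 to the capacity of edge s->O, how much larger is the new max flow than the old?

0

Original max flow = 1.
Edge s->O does not cross the min cut (source side {M, N, O, s}), so extra capacity there cannot help.
New max flow = 1. Increase = 0.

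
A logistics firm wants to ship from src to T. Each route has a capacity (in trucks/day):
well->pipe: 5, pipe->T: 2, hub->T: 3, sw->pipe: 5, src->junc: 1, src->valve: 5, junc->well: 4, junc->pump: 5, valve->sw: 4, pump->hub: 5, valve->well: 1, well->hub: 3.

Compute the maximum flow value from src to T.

Augment src->valve->sw->pipe->T: bottleneck 2. Total 2.
Augment src->valve->well->hub->T: bottleneck 1. Total 3.
Augment src->junc->well->hub->T: bottleneck 1. Total 4.
No augmenting path remains in the residual graph.

4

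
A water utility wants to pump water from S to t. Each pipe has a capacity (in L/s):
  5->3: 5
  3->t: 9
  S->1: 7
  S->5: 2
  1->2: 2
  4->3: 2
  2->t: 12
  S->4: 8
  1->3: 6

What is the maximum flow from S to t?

Augment S->1->3->t: bottleneck 6. Total 6.
Augment S->1->2->t: bottleneck 1. Total 7.
Augment S->4->3->t: bottleneck 2. Total 9.
Augment S->5->3->t: bottleneck 1. Total 10.
Augment S->5->3->1->2->t: bottleneck 1. Total 11.
No augmenting path remains in the residual graph.

11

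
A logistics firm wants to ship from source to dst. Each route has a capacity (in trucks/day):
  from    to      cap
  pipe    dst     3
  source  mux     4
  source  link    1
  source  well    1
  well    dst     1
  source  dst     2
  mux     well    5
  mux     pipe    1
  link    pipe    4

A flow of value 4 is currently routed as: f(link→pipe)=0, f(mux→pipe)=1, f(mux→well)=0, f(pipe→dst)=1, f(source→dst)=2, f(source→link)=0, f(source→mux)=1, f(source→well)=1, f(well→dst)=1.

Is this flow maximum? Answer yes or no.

No

Residual path source→link→pipe→dst has bottleneck 1 > 0.
Pushing 1 along it raises the flow to 5, so the given flow is not maximum.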